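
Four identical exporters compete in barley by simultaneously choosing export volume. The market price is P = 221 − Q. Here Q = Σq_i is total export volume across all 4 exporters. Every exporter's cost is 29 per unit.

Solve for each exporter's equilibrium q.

38.4

A representative exporter's profit is π_i = q_i(221 − Q) − 29q_i, with Q = q_i + Σ_{j≠i} q_j.
First-order condition: 192 − 2q_i − Σ_{j≠i} q_j = 0.
In a symmetric equilibrium every exporter chooses the same q, so Σ_{j≠i} q_j = 3q. The condition becomes 192 − 5q = 0, giving q = 192/5 = 38.4.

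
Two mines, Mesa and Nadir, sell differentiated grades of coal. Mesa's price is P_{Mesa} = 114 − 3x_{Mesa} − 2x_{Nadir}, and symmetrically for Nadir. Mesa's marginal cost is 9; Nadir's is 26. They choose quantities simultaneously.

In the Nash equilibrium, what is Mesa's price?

51.5625

Mine Mesa's profit: π = x_{Mesa}(114 − 3x_{Mesa} − 2x_{Nadir}) − 9x_{Mesa}.
∂π/∂x_{Mesa} = 105 − 6x_{Mesa} − 2x_{Nadir} = 0 ⇒ x_{Mesa} = 17.5 − (1/3)x_{Nadir}.
Similarly x_{Nadir} = 44/3 − (1/3)x_{Mesa}.
Solving the two reaction functions simultaneously: (1 − (−1/3)(−1/3))x_{Mesa} = 17.5 − (1/3)·(44/3), so (8/9)x_{Mesa} = 227/18 and x_{Mesa} = 14.1875.
Then x_{Nadir} = 44/3 − (1/3)·14.1875 = 9.9375.
P_{Mesa} = 114 − 3·14.1875 − 2·9.9375 = 51.5625.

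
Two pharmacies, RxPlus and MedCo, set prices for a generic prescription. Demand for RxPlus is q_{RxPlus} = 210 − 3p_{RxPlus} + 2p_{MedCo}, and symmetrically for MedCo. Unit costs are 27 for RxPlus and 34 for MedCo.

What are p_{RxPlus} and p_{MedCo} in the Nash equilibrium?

RxPlus's profit: π = (p_{RxPlus} − 27)(210 − 3p_{RxPlus} + 2p_{MedCo}).
∂π/∂p_{RxPlus} = 291 − 6p_{RxPlus} + 2p_{MedCo} = 0 ⇒ p_{RxPlus} = 48.5 + (1/3)p_{MedCo}.
Similarly p_{MedCo} = 52 + (1/3)p_{RxPlus}.
Substituting the second reaction function into the first: p_{RxPlus} = 48.5 + (1/3)(52 + (1/3)p_{RxPlus}), which gives (8/9)p_{RxPlus} = 395/6 ⇒ p_{RxPlus} = 74.0625.
Then p_{MedCo} = 52 + (1/3)·74.0625 = 76.6875.

74.0625, 76.6875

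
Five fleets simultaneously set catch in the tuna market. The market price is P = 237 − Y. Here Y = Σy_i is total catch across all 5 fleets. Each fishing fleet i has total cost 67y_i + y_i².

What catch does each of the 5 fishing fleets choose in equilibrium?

A representative fishing fleet's profit is π_i = y_i(237 − Y) − 67y_i − y_i², with Y = y_i + Σ_{j≠i} y_j.
First-order condition: 170 − 4y_i − Σ_{j≠i} y_j = 0.
With identical fishing fleets, set every y_j = y: then 170 − 4y − 4y = 0, i.e. y = 170/8 = 21.25.

21.25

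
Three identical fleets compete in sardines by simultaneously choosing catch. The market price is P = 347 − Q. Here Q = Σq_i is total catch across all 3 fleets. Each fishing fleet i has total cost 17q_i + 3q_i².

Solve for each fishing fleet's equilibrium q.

A representative fishing fleet's profit is π_i = q_i(347 − Q) − 17q_i − 3q_i², with Q = q_i + Σ_{j≠i} q_j.
First-order condition: 330 − 8q_i − Σ_{j≠i} q_j = 0.
Imposing symmetry (q_j = q for all j) turns Σ_{j≠i} q_j into 2q, so 330 = 10q and q = 33.

33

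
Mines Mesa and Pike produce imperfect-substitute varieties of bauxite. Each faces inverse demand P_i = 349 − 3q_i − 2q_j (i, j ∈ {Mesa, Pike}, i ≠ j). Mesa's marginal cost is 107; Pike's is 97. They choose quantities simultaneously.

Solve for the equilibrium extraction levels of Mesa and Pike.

29.625, 32.125

Mine Mesa's profit: π = q_{Mesa}(349 − 3q_{Mesa} − 2q_{Pike}) − 107q_{Mesa}.
∂π/∂q_{Mesa} = 242 − 6q_{Mesa} − 2q_{Pike} = 0 ⇒ q_{Mesa} = 121/3 − (1/3)q_{Pike}.
Similarly q_{Pike} = 42 − (1/3)q_{Mesa}.
Substituting the second reaction function into the first: q_{Mesa} = 121/3 − (1/3)(42 − (1/3)q_{Mesa}), which gives (8/9)q_{Mesa} = 79/3 ⇒ q_{Mesa} = 29.625.
Then q_{Pike} = 42 − (1/3)·29.625 = 32.125.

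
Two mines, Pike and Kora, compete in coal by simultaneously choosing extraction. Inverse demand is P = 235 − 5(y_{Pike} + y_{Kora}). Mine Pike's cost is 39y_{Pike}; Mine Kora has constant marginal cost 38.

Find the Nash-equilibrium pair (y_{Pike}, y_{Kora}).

Mine Pike's profit: π = y_{Pike}(235 − 5(y_{Pike} + y_{Kora})) − 39y_{Pike}.
∂π/∂y_{Pike} = 196 − 10y_{Pike} − 5y_{Kora} = 0, so y_{Pike} = 19.6 − 0.5y_{Kora}.
By the same steps for Kora: y_{Kora} = 19.7 − 0.5y_{Pike}.
Substituting the second reaction function into the first: y_{Pike} = 19.6 − 0.5(19.7 − 0.5y_{Pike}), which gives 0.75y_{Pike} = 9.75 ⇒ y_{Pike} = 13.
Then y_{Kora} = 19.7 − 0.5·13 = 13.2.

13, 13.2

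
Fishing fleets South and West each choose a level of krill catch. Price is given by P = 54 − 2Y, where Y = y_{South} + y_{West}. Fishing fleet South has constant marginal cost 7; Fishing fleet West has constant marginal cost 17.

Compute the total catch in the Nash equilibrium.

Fishing fleet South's profit: π = y_{South}(54 − 2(y_{South} + y_{West})) − 7y_{South}.
∂π/∂y_{South} = 47 − 4y_{South} − 2y_{West} = 0, so y_{South} = 11.75 − 0.5y_{West}.
By the same steps for West: y_{West} = 9.25 − 0.5y_{South}.
Solving the two reaction functions simultaneously: (1 − (−0.5)(−0.5))y_{South} = 11.75 − 0.5·9.25, so 0.75y_{South} = 7.125 and y_{South} = 9.5.
Then y_{West} = 9.25 − 0.5·9.5 = 4.5.
Total catch: 9.5 + 4.5 = 14.

14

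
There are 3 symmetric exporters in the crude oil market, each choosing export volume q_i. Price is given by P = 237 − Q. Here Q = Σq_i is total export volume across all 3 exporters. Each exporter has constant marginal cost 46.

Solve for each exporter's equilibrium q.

A representative exporter's profit is π_i = q_i(237 − Q) − 46q_i, with Q = q_i + Σ_{j≠i} q_j.
First-order condition: 191 − 2q_i − Σ_{j≠i} q_j = 0.
Imposing symmetry (q_j = q for all j) turns Σ_{j≠i} q_j into 2q, so 191 = 4q and q = 47.75.

47.75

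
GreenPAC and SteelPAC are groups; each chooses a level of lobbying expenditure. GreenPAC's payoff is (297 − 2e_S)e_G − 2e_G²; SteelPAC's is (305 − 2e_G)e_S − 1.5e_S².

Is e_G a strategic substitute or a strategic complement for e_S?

Expanding GreenPAC's payoff: 297e_G − 2e_Se_G − 2e_G².
∂π/∂e_G = 297 − 2e_S − 4e_G = 0, so e_G = 74.25 − 0.5e_S.
The best-response slope de_G/de_S = −0.5 < 0: the reaction function is downward-sloping, so the choices are strategic substitutes.

strategic substitutes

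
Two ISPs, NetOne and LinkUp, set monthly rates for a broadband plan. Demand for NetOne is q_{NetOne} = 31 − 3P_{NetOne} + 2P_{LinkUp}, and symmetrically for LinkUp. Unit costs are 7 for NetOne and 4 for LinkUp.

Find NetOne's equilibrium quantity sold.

16.3125

NetOne's profit: π = (P_{NetOne} − 7)(31 − 3P_{NetOne} + 2P_{LinkUp}).
∂π/∂P_{NetOne} = 52 − 6P_{NetOne} + 2P_{LinkUp} = 0 ⇒ P_{NetOne} = 26/3 + (1/3)P_{LinkUp}.
Similarly P_{LinkUp} = 43/6 + (1/3)P_{NetOne}.
Plugging P_{LinkUp} into NetOne's best response: P_{NetOne} = 26/3 + (1/3)(43/6 + (1/3)P_{NetOne}) ⇒ (8/9)P_{NetOne} = 199/18, so P_{NetOne} = 12.4375.
Then P_{LinkUp} = 43/6 + (1/3)·12.4375 = 11.3125.
q_{NetOne} = 31 − 3·12.4375 + 2·11.3125 = 16.3125.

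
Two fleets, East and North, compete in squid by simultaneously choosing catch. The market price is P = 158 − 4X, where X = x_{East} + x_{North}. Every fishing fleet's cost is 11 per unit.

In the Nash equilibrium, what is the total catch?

24.5

Fishing fleet East's profit: π = x_{East}(158 − 4(x_{East} + x_{North})) − 11x_{East}.
∂π/∂x_{East} = 147 − 8x_{East} − 4x_{North} = 0, so x_{East} = 18.375 − 0.5x_{North}.
Setting x_{East} = x_{North} in the reaction function: x_{East} = 18.375 − 0.5x_{East}, so x_{East} = 18.375 / 1.5 = 12.25.
Total catch: 12.25 + 12.25 = 24.5.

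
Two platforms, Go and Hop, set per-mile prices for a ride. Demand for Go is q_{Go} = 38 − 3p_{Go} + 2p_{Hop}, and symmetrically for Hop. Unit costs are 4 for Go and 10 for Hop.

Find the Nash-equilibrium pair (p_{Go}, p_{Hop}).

Go's profit: π = (p_{Go} − 4)(38 − 3p_{Go} + 2p_{Hop}).
∂π/∂p_{Go} = 50 − 6p_{Go} + 2p_{Hop} = 0 ⇒ p_{Go} = 25/3 + (1/3)p_{Hop}.
Similarly p_{Hop} = 34/3 + (1/3)p_{Go}.
Substituting the second reaction function into the first: p_{Go} = 25/3 + (1/3)(34/3 + (1/3)p_{Go}), which gives (8/9)p_{Go} = 109/9 ⇒ p_{Go} = 13.625.
Then p_{Hop} = 34/3 + (1/3)·13.625 = 15.875.

13.625, 15.875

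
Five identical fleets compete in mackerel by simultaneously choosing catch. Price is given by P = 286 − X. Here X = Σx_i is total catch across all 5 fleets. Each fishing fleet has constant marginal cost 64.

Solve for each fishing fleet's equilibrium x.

37

A representative fishing fleet's profit is π_i = x_i(286 − X) − 64x_i, with X = x_i + Σ_{j≠i} x_j.
First-order condition: 222 − 2x_i − Σ_{j≠i} x_j = 0.
With identical fishing fleets, set every x_j = x: then 222 − 2x − 4x = 0, i.e. x = 222/6 = 37.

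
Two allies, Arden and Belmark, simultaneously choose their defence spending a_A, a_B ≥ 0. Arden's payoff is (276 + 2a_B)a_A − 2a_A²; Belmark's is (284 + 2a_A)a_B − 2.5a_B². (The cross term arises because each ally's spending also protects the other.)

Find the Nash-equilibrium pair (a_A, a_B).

121.75, 105.5

Expanding Arden's payoff: 276a_A + 2a_Ba_A − 2a_A².
∂π/∂a_A = 276 + 2a_B − 4a_A = 0, so a_A = 69 + 0.5a_B.
Likewise for Belmark: a_B = 56.8 + 0.4a_A.
Solving the two reaction functions simultaneously: (1 − (0.5)(0.4))a_A = 69 + 0.5·56.8, so 0.8a_A = 97.4 and a_A = 121.75.
Then a_B = 56.8 + 0.4·121.75 = 105.5.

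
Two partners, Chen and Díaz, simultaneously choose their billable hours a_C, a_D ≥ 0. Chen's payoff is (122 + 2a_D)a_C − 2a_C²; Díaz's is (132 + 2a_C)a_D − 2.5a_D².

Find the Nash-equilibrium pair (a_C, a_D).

54.625, 48.25

Expanding Chen's payoff: 122a_C + 2a_Da_C − 2a_C².
∂π/∂a_C = 122 + 2a_D − 4a_C = 0, so a_C = 30.5 + 0.5a_D.
Likewise for Díaz: a_D = 26.4 + 0.4a_C.
Solving the two reaction functions simultaneously: (1 − (0.5)(0.4))a_C = 30.5 + 0.5·26.4, so 0.8a_C = 43.7 and a_C = 54.625.
Then a_D = 26.4 + 0.4·54.625 = 48.25.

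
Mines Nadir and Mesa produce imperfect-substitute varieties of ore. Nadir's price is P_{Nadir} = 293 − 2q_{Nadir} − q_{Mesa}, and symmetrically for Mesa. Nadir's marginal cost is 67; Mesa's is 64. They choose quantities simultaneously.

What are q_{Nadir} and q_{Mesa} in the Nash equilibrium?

Mine Nadir's profit: π = q_{Nadir}(293 − 2q_{Nadir} − q_{Mesa}) − 67q_{Nadir}.
∂π/∂q_{Nadir} = 226 − 4q_{Nadir} − q_{Mesa} = 0 ⇒ q_{Nadir} = 56.5 − 0.25q_{Mesa}.
Similarly q_{Mesa} = 57.25 − 0.25q_{Nadir}.
Substituting the second reaction function into the first: q_{Nadir} = 56.5 − 0.25(57.25 − 0.25q_{Nadir}), which gives 0.9375q_{Nadir} = 42.1875 ⇒ q_{Nadir} = 45.
Then q_{Mesa} = 57.25 − 0.25·45 = 46.

45, 46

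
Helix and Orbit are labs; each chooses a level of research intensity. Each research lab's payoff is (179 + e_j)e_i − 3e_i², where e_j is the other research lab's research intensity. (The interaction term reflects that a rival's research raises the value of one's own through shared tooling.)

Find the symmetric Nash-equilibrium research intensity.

Helix's payoff is (179 + e_O)e_H − 3e_H².
∂π/∂e_H = 179 + e_O − 6e_H = 0, so e_H = 179/6 + (1/6)e_O.
Setting e_H = e_O in the reaction function: e_H = 179/6 + (1/6)e_H, so e_H = (179/6) / (5/6) = 35.8.

35.8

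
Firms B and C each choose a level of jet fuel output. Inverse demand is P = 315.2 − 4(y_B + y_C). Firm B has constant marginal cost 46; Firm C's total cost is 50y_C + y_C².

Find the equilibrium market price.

147.95

Firm B's profit: π = y_B(315.2 − 4(y_B + y_C)) − 46y_B.
∂π/∂y_B = 269.2 − 8y_B − 4y_C = 0, so y_B = 33.65 − 0.5y_C.
For C: ∂π/∂y_C = 265.2 − 10y_C − 4y_B = 0 ⇒ y_C = 26.52 − 0.4y_B.
Substituting the second reaction function into the first: y_B = 33.65 − 0.5(26.52 − 0.4y_B), which gives 0.8y_B = 20.39 ⇒ y_B = 25.4875.
Then y_C = 26.52 − 0.4·25.4875 = 16.325.
Equilibrium price: P = 315.2 − 4·41.8125 = 147.95.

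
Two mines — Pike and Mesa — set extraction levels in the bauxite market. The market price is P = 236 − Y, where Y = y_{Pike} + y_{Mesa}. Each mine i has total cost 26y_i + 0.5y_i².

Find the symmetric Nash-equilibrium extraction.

Mine Pike's profit: π = y_{Pike}(236 − (y_{Pike} + y_{Mesa})) − 26y_{Pike} − 0.5y_{Pike}².
∂π/∂y_{Pike} = 210 − 3y_{Pike} − y_{Mesa} = 0, so y_{Pike} = 70 − (1/3)y_{Mesa}.
By symmetry y_{Mesa} = y_{Pike}; substituting into the reaction function, (4/3)y_{Pike} = 70 and y_{Pike} = 52.5.

52.5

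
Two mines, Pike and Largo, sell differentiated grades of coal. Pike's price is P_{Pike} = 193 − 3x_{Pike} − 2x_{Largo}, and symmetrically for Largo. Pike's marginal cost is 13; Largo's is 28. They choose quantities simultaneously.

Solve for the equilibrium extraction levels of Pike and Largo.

23.4375, 19.6875

Mine Pike's profit: π = x_{Pike}(193 − 3x_{Pike} − 2x_{Largo}) − 13x_{Pike}.
∂π/∂x_{Pike} = 180 − 6x_{Pike} − 2x_{Largo} = 0 ⇒ x_{Pike} = 30 − (1/3)x_{Largo}.
Similarly x_{Largo} = 27.5 − (1/3)x_{Pike}.
Solving the two reaction functions simultaneously: (1 − (−1/3)(−1/3))x_{Pike} = 30 − (1/3)·27.5, so (8/9)x_{Pike} = 125/6 and x_{Pike} = 23.4375.
Then x_{Largo} = 27.5 − (1/3)·23.4375 = 19.6875.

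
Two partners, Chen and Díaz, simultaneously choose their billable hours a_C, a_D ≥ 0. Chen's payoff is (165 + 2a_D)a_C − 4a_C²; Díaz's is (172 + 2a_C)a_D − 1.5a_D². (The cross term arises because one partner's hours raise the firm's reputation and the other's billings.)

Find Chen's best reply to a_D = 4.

Expanding Chen's payoff: 165a_C + 2a_Da_C − 4a_C².
∂π/∂a_C = 165 + 2a_D − 8a_C = 0, so a_C = 20.625 + 0.25a_D.
At a_D = 4: a_C = 20.625 + 0.25·4 = 21.625.

21.625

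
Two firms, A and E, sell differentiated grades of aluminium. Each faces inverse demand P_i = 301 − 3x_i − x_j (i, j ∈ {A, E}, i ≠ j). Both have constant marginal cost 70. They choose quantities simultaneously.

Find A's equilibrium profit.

Firm A's profit: π = x_A(301 − 3x_A − x_E) − 70x_A.
∂π/∂x_A = 231 − 6x_A − x_E = 0 ⇒ x_A = 38.5 − (1/6)x_E.
By symmetry x_E = x_A; substituting into the reaction function, (7/6)x_A = 38.5 and x_A = 33.
P_A = 301 − 3·33 − 33 = 169.
Profit = (169 − 70)·33 = 3267.

3267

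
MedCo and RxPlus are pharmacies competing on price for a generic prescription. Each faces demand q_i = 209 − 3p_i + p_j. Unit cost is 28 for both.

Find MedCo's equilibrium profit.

MedCo's profit: π = (p_{MedCo} − 28)(209 − 3p_{MedCo} + p_{RxPlus}).
∂π/∂p_{MedCo} = 293 − 6p_{MedCo} + p_{RxPlus} = 0 ⇒ p_{MedCo} = 293/6 + (1/6)p_{RxPlus}.
By symmetry p_{RxPlus} = p_{MedCo}; substituting into the reaction function, (5/6)p_{MedCo} = 293/6 and p_{MedCo} = 58.6.
q_{MedCo} = 209 − 3·58.6 + 58.6 = 91.8.
Profit = (58.6 − 28)·91.8 = 2809.08.

2809.08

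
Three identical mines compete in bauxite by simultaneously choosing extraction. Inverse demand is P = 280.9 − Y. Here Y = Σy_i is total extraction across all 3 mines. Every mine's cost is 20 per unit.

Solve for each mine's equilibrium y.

A representative mine's profit is π_i = y_i(280.9 − Y) − 20y_i, with Y = y_i + Σ_{j≠i} y_j.
First-order condition: 260.9 − 2y_i − Σ_{j≠i} y_j = 0.
In a symmetric equilibrium every mine chooses the same y, so Σ_{j≠i} y_j = 2y. The condition becomes 260.9 − 4y = 0, giving y = 260.9/4 = 65.225.

65.225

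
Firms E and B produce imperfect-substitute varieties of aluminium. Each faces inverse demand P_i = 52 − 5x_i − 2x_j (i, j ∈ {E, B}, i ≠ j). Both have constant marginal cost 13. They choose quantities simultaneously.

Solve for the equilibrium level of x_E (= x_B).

Firm E's profit: π = x_E(52 − 5x_E − 2x_B) − 13x_E.
∂π/∂x_E = 39 − 10x_E − 2x_B = 0 ⇒ x_E = 3.9 − 0.2x_B.
By symmetry x_B = x_E; substituting into the reaction function, 1.2x_E = 3.9 and x_E = 3.25.

3.25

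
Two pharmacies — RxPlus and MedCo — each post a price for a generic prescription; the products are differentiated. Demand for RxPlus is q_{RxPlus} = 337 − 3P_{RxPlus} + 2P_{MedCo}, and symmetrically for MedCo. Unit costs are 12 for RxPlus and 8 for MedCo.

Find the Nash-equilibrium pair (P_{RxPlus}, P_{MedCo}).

RxPlus's profit: π = (P_{RxPlus} − 12)(337 − 3P_{RxPlus} + 2P_{MedCo}).
∂π/∂P_{RxPlus} = 373 − 6P_{RxPlus} + 2P_{MedCo} = 0 ⇒ P_{RxPlus} = 373/6 + (1/3)P_{MedCo}.
Similarly P_{MedCo} = 361/6 + (1/3)P_{RxPlus}.
Solving the two reaction functions simultaneously: (1 − (1/3)(1/3))P_{RxPlus} = 373/6 + (1/3)·(361/6), so (8/9)P_{RxPlus} = 740/9 and P_{RxPlus} = 92.5.
Then P_{MedCo} = 361/6 + (1/3)·92.5 = 91.

92.5, 91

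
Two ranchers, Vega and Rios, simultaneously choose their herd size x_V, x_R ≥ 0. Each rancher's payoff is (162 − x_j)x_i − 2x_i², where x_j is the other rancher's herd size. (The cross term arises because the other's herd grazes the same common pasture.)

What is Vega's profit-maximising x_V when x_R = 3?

39.75

Vega's payoff is (162 − x_R)x_V − 2x_V².
∂π/∂x_V = 162 − x_R − 4x_V = 0, so x_V = 40.5 − 0.25x_R.
At x_R = 3: x_V = 40.5 − 0.25·3 = 39.75.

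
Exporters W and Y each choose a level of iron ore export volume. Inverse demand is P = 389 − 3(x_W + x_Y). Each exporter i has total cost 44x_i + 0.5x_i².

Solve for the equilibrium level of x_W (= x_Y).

Exporter W's profit: π = x_W(389 − 3(x_W + x_Y)) − 44x_W − 0.5x_W².
∂π/∂x_W = 345 − 7x_W − 3x_Y = 0, so x_W = 345/7 − (3/7)x_Y.
The game is symmetric, so in equilibrium x_Y = x_W: the reaction function gives (10/7)x_W = 345/7, hence x_W = 34.5.

34.5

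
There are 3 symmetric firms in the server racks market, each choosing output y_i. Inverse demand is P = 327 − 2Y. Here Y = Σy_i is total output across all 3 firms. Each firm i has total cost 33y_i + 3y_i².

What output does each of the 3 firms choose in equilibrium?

21

A representative firm's profit is π_i = y_i(327 − 2Y) − 33y_i − 3y_i², with Y = y_i + Σ_{j≠i} y_j.
First-order condition: 294 − 10y_i − 2Σ_{j≠i} y_j = 0.
With identical firms, set every y_j = y: then 294 − 10y − 4y = 0, i.e. y = 294/14 = 21.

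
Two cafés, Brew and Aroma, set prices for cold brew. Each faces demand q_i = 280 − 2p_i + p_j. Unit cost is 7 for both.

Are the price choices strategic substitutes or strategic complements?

strategic complements

Brew's profit: π = (p_{Brew} − 7)(280 − 2p_{Brew} + p_{Aroma}).
∂π/∂p_{Brew} = 294 − 4p_{Brew} + p_{Aroma} = 0 ⇒ p_{Brew} = 73.5 + 0.25p_{Aroma}.
The best-response slope dp_{Brew}/dp_{Aroma} = 0.25 > 0: the reaction function is upward-sloping, so the choices are strategic complements.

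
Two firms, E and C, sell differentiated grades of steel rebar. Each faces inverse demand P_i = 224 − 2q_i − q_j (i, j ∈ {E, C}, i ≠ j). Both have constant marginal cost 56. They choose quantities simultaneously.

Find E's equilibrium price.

123.2

Firm E's profit: π = q_E(224 − 2q_E − q_C) − 56q_E.
∂π/∂q_E = 168 − 4q_E − q_C = 0 ⇒ q_E = 42 − 0.25q_C.
By symmetry q_C = q_E; substituting into the reaction function, 1.25q_E = 42 and q_E = 33.6.
P_E = 224 − 2·33.6 − 33.6 = 123.2.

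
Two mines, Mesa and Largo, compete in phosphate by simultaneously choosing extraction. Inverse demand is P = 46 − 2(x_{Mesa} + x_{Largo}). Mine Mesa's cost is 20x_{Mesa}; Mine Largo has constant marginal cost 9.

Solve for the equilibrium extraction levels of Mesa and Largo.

Mine Mesa's profit: π = x_{Mesa}(46 − 2(x_{Mesa} + x_{Largo})) − 20x_{Mesa}.
∂π/∂x_{Mesa} = 26 − 4x_{Mesa} − 2x_{Largo} = 0, so x_{Mesa} = 6.5 − 0.5x_{Largo}.
By the same steps for Largo: x_{Largo} = 9.25 − 0.5x_{Mesa}.
Solving the two reaction functions simultaneously: (1 − (−0.5)(−0.5))x_{Mesa} = 6.5 − 0.5·9.25, so 0.75x_{Mesa} = 1.875 and x_{Mesa} = 2.5.
Then x_{Largo} = 9.25 − 0.5·2.5 = 8.

2.5, 8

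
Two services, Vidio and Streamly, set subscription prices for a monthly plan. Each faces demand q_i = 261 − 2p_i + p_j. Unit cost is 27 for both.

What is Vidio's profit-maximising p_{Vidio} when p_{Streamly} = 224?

Vidio's profit: π = (p_{Vidio} − 27)(261 − 2p_{Vidio} + p_{Streamly}).
∂π/∂p_{Vidio} = 315 − 4p_{Vidio} + p_{Streamly} = 0 ⇒ p_{Vidio} = 78.75 + 0.25p_{Streamly}.
At p_{Streamly} = 224: p_{Vidio} = 78.75 + 0.25·224 = 134.75.

134.75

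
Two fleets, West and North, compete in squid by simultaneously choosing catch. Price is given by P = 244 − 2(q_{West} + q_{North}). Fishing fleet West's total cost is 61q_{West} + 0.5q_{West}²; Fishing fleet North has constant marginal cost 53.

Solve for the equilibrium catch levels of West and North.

21.875, 36.8125

Fishing fleet West's profit: π = q_{West}(244 − 2(q_{West} + q_{North})) − 61q_{West} − 0.5q_{West}².
∂π/∂q_{West} = 183 − 5q_{West} − 2q_{North} = 0, so q_{West} = 36.6 − 0.4q_{North}.
For North: ∂π/∂q_{North} = 191 − 4q_{North} − 2q_{West} = 0 ⇒ q_{North} = 47.75 − 0.5q_{West}.
Solving the two reaction functions simultaneously: (1 − (−0.4)(−0.5))q_{West} = 36.6 − 0.4·47.75, so 0.8q_{West} = 17.5 and q_{West} = 21.875.
Then q_{North} = 47.75 − 0.5·21.875 = 36.8125.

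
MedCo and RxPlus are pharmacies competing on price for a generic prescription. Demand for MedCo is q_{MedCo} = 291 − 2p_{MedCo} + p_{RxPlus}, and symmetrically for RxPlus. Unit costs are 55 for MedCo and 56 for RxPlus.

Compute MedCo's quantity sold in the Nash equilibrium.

MedCo's profit: π = (p_{MedCo} − 55)(291 − 2p_{MedCo} + p_{RxPlus}).
∂π/∂p_{MedCo} = 401 − 4p_{MedCo} + p_{RxPlus} = 0 ⇒ p_{MedCo} = 100.25 + 0.25p_{RxPlus}.
Similarly p_{RxPlus} = 100.75 + 0.25p_{MedCo}.
Substituting the second reaction function into the first: p_{MedCo} = 100.25 + 0.25(100.75 + 0.25p_{MedCo}), which gives 0.9375p_{MedCo} = 125.4375 ⇒ p_{MedCo} = 133.8.
Then p_{RxPlus} = 100.75 + 0.25·133.8 = 134.2.
q_{MedCo} = 291 − 2·133.8 + 134.2 = 157.6.

157.6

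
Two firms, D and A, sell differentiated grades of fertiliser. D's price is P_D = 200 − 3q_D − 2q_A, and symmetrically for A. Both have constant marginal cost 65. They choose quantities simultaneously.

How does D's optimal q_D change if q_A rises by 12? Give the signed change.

-4

Firm D's profit: π = q_D(200 − 3q_D − 2q_A) − 65q_D.
∂π/∂q_D = 135 − 6q_D − 2q_A = 0 ⇒ q_D = 22.5 − (1/3)q_A.
The reaction-function slope is −1/3, so a 12-unit rise in q_A moves q_D by −1/3 × 12 = −4. D's best response falls — the actions are strategic substitutes.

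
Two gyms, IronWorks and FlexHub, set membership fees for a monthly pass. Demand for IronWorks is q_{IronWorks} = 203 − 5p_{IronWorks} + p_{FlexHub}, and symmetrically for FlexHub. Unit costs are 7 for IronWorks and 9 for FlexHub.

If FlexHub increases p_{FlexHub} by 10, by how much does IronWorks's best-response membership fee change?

1

IronWorks's profit: π = (p_{IronWorks} − 7)(203 − 5p_{IronWorks} + p_{FlexHub}).
∂π/∂p_{IronWorks} = 238 − 10p_{IronWorks} + p_{FlexHub} = 0 ⇒ p_{IronWorks} = 23.8 + 0.1p_{FlexHub}.
The reaction-function slope is 0.1, so a 10-unit rise in p_{FlexHub} moves p_{IronWorks} by 0.1 × 10 = 1. IronWorks's best response rises — the actions are strategic complements.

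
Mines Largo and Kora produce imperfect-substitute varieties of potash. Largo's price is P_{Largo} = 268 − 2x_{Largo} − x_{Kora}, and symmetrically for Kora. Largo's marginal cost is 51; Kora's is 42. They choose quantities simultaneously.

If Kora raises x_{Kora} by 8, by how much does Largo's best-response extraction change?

-2

Mine Largo's profit: π = x_{Largo}(268 − 2x_{Largo} − x_{Kora}) − 51x_{Largo}.
∂π/∂x_{Largo} = 217 − 4x_{Largo} − x_{Kora} = 0 ⇒ x_{Largo} = 54.25 − 0.25x_{Kora}.
The reaction-function slope is −0.25, so an 8-unit rise in x_{Kora} moves x_{Largo} by −0.25 × 8 = −2. Largo's best response falls — the actions are strategic substitutes.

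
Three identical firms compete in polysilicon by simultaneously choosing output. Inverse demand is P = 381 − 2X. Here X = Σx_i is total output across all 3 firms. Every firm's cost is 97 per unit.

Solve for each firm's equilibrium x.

35.5

A representative firm's profit is π_i = x_i(381 − 2X) − 97x_i, with X = x_i + Σ_{j≠i} x_j.
First-order condition: 284 − 4x_i − 2Σ_{j≠i} x_j = 0.
Imposing symmetry (x_j = x for all j) turns Σ_{j≠i} x_j into 2x, so 284 = 8x and x = 35.5.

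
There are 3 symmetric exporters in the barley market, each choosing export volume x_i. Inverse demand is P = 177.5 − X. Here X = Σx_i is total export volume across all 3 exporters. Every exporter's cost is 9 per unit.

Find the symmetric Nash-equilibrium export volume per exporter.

42.125

A representative exporter's profit is π_i = x_i(177.5 − X) − 9x_i, with X = x_i + Σ_{j≠i} x_j.
First-order condition: 168.5 − 2x_i − Σ_{j≠i} x_j = 0.
With identical exporters, set every x_j = x: then 168.5 − 2x − 2x = 0, i.e. x = 168.5/4 = 42.125.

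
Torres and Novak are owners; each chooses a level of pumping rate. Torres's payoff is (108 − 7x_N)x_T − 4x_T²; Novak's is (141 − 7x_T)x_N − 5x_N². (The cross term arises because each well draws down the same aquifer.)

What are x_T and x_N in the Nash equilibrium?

3, 12

Expanding Torres's payoff: 108x_T − 7x_Nx_T − 4x_T².
∂π/∂x_T = 108 − 7x_N − 8x_T = 0, so x_T = 13.5 − 0.875x_N.
Likewise for Novak: x_N = 14.1 − 0.7x_T.
Solving the two reaction functions simultaneously: (1 − (−0.875)(−0.7))x_T = 13.5 − 0.875·14.1, so 0.3875x_T = 1.1625 and x_T = 3.
Then x_N = 14.1 − 0.7·3 = 12.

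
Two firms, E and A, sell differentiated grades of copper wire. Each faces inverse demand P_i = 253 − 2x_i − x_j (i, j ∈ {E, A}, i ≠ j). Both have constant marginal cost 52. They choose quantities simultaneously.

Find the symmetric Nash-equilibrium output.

40.2

Firm E's profit: π = x_E(253 − 2x_E − x_A) − 52x_E.
∂π/∂x_E = 201 − 4x_E − x_A = 0 ⇒ x_E = 50.25 − 0.25x_A.
By symmetry x_A = x_E; substituting into the reaction function, 1.25x_E = 50.25 and x_E = 40.2.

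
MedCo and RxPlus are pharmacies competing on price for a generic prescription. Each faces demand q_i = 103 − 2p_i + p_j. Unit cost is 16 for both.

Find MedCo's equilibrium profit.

MedCo's profit: π = (p_{MedCo} − 16)(103 − 2p_{MedCo} + p_{RxPlus}).
∂π/∂p_{MedCo} = 135 − 4p_{MedCo} + p_{RxPlus} = 0 ⇒ p_{MedCo} = 33.75 + 0.25p_{RxPlus}.
By symmetry p_{RxPlus} = p_{MedCo}; substituting into the reaction function, 0.75p_{MedCo} = 33.75 and p_{MedCo} = 45.
q_{MedCo} = 103 − 2·45 + 45 = 58.
Profit = (45 − 16)·58 = 1682.

1682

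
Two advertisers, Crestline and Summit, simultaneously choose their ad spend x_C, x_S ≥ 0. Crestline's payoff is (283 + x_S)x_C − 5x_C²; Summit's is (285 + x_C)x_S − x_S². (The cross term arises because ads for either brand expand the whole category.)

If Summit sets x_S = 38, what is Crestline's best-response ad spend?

32.1

Expanding Crestline's payoff: 283x_C + x_Sx_C − 5x_C².
∂π/∂x_C = 283 + x_S − 10x_C = 0, so x_C = 28.3 + 0.1x_S.
At x_S = 38: x_C = 28.3 + 0.1·38 = 32.1.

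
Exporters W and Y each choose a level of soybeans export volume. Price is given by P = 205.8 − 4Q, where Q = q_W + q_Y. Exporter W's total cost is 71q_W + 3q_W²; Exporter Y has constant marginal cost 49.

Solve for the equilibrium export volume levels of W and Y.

4.7, 17.25

Exporter W's profit: π = q_W(205.8 − 4(q_W + q_Y)) − 71q_W − 3q_W².
∂π/∂q_W = 134.8 − 14q_W − 4q_Y = 0, so q_W = 337/35 − (2/7)q_Y.
For Y: ∂π/∂q_Y = 156.8 − 8q_Y − 4q_W = 0 ⇒ q_Y = 19.6 − 0.5q_W.
Solving the two reaction functions simultaneously: (1 − (−2/7)(−0.5))q_W = 337/35 − (2/7)·19.6, so (6/7)q_W = 141/35 and q_W = 4.7.
Then q_Y = 19.6 − 0.5·4.7 = 17.25.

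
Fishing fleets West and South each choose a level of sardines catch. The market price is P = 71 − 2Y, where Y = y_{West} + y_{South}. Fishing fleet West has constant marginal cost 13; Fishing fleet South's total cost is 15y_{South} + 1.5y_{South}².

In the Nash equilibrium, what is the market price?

37.5

Fishing fleet West's profit: π = y_{West}(71 − 2(y_{West} + y_{South})) − 13y_{West}.
∂π/∂y_{West} = 58 − 4y_{West} − 2y_{South} = 0, so y_{West} = 14.5 − 0.5y_{South}.
For South: ∂π/∂y_{South} = 56 − 7y_{South} − 2y_{West} = 0 ⇒ y_{South} = 8 − (2/7)y_{West}.
Plugging y_{South} into West's best response: y_{West} = 14.5 − 0.5(8 − (2/7)y_{West}) ⇒ (6/7)y_{West} = 10.5, so y_{West} = 12.25.
Then y_{South} = 8 − (2/7)·12.25 = 4.5.
Equilibrium price: P = 71 − 2·16.75 = 37.5.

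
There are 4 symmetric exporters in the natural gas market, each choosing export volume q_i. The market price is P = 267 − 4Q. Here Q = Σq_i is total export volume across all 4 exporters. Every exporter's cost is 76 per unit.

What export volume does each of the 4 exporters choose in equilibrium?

A representative exporter's profit is π_i = q_i(267 − 4Q) − 76q_i, with Q = q_i + Σ_{j≠i} q_j.
First-order condition: 191 − 8q_i − 4Σ_{j≠i} q_j = 0.
Imposing symmetry (q_j = q for all j) turns Σ_{j≠i} q_j into 3q, so 191 = 20q and q = 9.55.

9.55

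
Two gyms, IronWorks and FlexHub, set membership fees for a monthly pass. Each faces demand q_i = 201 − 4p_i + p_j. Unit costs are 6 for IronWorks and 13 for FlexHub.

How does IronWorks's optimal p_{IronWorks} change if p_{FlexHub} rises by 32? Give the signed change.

4

IronWorks's profit: π = (p_{IronWorks} − 6)(201 − 4p_{IronWorks} + p_{FlexHub}).
∂π/∂p_{IronWorks} = 225 − 8p_{IronWorks} + p_{FlexHub} = 0 ⇒ p_{IronWorks} = 28.125 + 0.125p_{FlexHub}.
The reaction-function slope is 0.125, so a 32-unit rise in p_{FlexHub} moves p_{IronWorks} by 0.125 × 32 = 4. IronWorks's best response rises — the actions are strategic complements.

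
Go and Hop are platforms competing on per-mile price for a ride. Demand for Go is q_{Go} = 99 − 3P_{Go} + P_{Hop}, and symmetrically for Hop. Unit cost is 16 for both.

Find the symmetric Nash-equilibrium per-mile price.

29.4

Go's profit: π = (P_{Go} − 16)(99 − 3P_{Go} + P_{Hop}).
∂π/∂P_{Go} = 147 − 6P_{Go} + P_{Hop} = 0 ⇒ P_{Go} = 24.5 + (1/6)P_{Hop}.
Setting P_{Go} = P_{Hop} in the reaction function: P_{Go} = 24.5 + (1/6)P_{Go}, so P_{Go} = 24.5 / (5/6) = 29.4.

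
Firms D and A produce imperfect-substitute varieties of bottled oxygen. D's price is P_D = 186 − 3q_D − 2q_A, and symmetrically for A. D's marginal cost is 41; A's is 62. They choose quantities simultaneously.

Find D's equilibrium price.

Firm D's profit: π = q_D(186 − 3q_D − 2q_A) − 41q_D.
∂π/∂q_D = 145 − 6q_D − 2q_A = 0 ⇒ q_D = 145/6 − (1/3)q_A.
Similarly q_A = 62/3 − (1/3)q_D.
Substituting the second reaction function into the first: q_D = 145/6 − (1/3)(62/3 − (1/3)q_D), which gives (8/9)q_D = 311/18 ⇒ q_D = 19.4375.
Then q_A = 62/3 − (1/3)·19.4375 = 14.1875.
P_D = 186 − 3·19.4375 − 2·14.1875 = 99.3125.

99.3125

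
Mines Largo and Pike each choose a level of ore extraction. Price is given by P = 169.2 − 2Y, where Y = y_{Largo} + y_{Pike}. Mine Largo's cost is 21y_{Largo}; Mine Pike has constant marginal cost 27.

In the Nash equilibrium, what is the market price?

72.4

Mine Largo's profit: π = y_{Largo}(169.2 − 2(y_{Largo} + y_{Pike})) − 21y_{Largo}.
∂π/∂y_{Largo} = 148.2 − 4y_{Largo} − 2y_{Pike} = 0, so y_{Largo} = 37.05 − 0.5y_{Pike}.
By the same steps for Pike: y_{Pike} = 35.55 − 0.5y_{Largo}.
Solving the two reaction functions simultaneously: (1 − (−0.5)(−0.5))y_{Largo} = 37.05 − 0.5·35.55, so 0.75y_{Largo} = 19.275 and y_{Largo} = 25.7.
Then y_{Pike} = 35.55 − 0.5·25.7 = 22.7.
Equilibrium price: P = 169.2 − 2·48.4 = 72.4.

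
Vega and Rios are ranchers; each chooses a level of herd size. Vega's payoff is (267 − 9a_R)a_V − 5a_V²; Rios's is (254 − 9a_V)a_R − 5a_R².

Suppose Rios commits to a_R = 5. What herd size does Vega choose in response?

22.2

Expanding Vega's payoff: 267a_V − 9a_Ra_V − 5a_V².
∂π/∂a_V = 267 − 9a_R − 10a_V = 0, so a_V = 26.7 − 0.9a_R.
At a_R = 5: a_V = 26.7 − 0.9·5 = 22.2.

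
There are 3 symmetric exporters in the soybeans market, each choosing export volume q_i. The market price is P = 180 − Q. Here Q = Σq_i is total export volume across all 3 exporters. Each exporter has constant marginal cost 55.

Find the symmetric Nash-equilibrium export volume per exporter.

A representative exporter's profit is π_i = q_i(180 − Q) − 55q_i, with Q = q_i + Σ_{j≠i} q_j.
First-order condition: 125 − 2q_i − Σ_{j≠i} q_j = 0.
Imposing symmetry (q_j = q for all j) turns Σ_{j≠i} q_j into 2q, so 125 = 4q and q = 31.25.

31.25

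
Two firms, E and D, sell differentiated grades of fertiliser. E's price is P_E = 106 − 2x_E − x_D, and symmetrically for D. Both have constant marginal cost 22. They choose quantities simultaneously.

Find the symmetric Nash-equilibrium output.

Firm E's profit: π = x_E(106 − 2x_E − x_D) − 22x_E.
∂π/∂x_E = 84 − 4x_E − x_D = 0 ⇒ x_E = 21 − 0.25x_D.
By symmetry x_D = x_E; substituting into the reaction function, 1.25x_E = 21 and x_E = 16.8.

16.8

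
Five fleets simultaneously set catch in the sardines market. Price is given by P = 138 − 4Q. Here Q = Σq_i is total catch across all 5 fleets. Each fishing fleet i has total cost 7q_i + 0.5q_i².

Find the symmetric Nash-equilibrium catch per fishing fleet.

A representative fishing fleet's profit is π_i = q_i(138 − 4Q) − 7q_i − 0.5q_i², with Q = q_i + Σ_{j≠i} q_j.
First-order condition: 131 − 9q_i − 4Σ_{j≠i} q_j = 0.
In a symmetric equilibrium every fishing fleet chooses the same q, so Σ_{j≠i} q_j = 4q. The condition becomes 131 − 25q = 0, giving q = 131/25 = 5.24.

5.24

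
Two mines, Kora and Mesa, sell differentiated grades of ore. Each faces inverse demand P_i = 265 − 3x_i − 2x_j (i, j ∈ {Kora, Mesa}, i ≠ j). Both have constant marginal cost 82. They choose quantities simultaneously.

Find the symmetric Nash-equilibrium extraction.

22.875

Mine Kora's profit: π = x_{Kora}(265 − 3x_{Kora} − 2x_{Mesa}) − 82x_{Kora}.
∂π/∂x_{Kora} = 183 − 6x_{Kora} − 2x_{Mesa} = 0 ⇒ x_{Kora} = 30.5 − (1/3)x_{Mesa}.
The game is symmetric, so in equilibrium x_{Mesa} = x_{Kora}: the reaction function gives (4/3)x_{Kora} = 30.5, hence x_{Kora} = 22.875.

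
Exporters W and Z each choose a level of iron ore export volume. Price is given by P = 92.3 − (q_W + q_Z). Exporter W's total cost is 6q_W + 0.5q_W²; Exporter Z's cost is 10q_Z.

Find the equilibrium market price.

Exporter W's profit: π = q_W(92.3 − (q_W + q_Z)) − 6q_W − 0.5q_W².
∂π/∂q_W = 86.3 − 3q_W − q_Z = 0, so q_W = 863/30 − (1/3)q_Z.
For Z: ∂π/∂q_Z = 82.3 − 2q_Z − q_W = 0 ⇒ q_Z = 41.15 − 0.5q_W.
Solving the two reaction functions simultaneously: (1 − (−1/3)(−0.5))q_W = 863/30 − (1/3)·41.15, so (5/6)q_W = 15.05 and q_W = 18.06.
Then q_Z = 41.15 − 0.5·18.06 = 32.12.
Equilibrium price: P = 92.3 − 50.18 = 42.12.

42.12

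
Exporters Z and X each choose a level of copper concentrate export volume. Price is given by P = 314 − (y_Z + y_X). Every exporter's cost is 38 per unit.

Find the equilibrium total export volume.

Exporter Z's profit: π = y_Z(314 − (y_Z + y_X)) − 38y_Z.
∂π/∂y_Z = 276 − 2y_Z − y_X = 0, so y_Z = 138 − 0.5y_X.
Setting y_Z = y_X in the reaction function: y_Z = 138 − 0.5y_Z, so y_Z = 138 / 1.5 = 92.
Total export volume: 92 + 92 = 184.

184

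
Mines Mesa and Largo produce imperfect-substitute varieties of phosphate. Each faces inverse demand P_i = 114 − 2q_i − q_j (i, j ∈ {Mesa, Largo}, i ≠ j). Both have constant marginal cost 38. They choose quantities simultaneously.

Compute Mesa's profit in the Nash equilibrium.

Mine Mesa's profit: π = q_{Mesa}(114 − 2q_{Mesa} − q_{Largo}) − 38q_{Mesa}.
∂π/∂q_{Mesa} = 76 − 4q_{Mesa} − q_{Largo} = 0 ⇒ q_{Mesa} = 19 − 0.25q_{Largo}.
The game is symmetric, so in equilibrium q_{Largo} = q_{Mesa}: the reaction function gives 1.25q_{Mesa} = 19, hence q_{Mesa} = 15.2.
P_{Mesa} = 114 − 2·15.2 − 15.2 = 68.4.
Profit = (68.4 − 38)·15.2 = 462.08.

462.08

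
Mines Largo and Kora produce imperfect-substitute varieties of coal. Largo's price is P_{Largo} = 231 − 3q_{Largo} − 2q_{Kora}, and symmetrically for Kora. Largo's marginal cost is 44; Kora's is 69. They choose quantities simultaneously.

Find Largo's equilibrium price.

118.8125

Mine Largo's profit: π = q_{Largo}(231 − 3q_{Largo} − 2q_{Kora}) − 44q_{Largo}.
∂π/∂q_{Largo} = 187 − 6q_{Largo} − 2q_{Kora} = 0 ⇒ q_{Largo} = 187/6 − (1/3)q_{Kora}.
Similarly q_{Kora} = 27 − (1/3)q_{Largo}.
Substituting the second reaction function into the first: q_{Largo} = 187/6 − (1/3)(27 − (1/3)q_{Largo}), which gives (8/9)q_{Largo} = 133/6 ⇒ q_{Largo} = 24.9375.
Then q_{Kora} = 27 − (1/3)·24.9375 = 18.6875.
P_{Largo} = 231 − 3·24.9375 − 2·18.6875 = 118.8125.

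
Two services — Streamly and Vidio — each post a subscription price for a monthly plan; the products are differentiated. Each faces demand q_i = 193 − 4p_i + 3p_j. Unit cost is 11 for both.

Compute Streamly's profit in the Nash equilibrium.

5299.84

Streamly's profit: π = (p_{Streamly} − 11)(193 − 4p_{Streamly} + 3p_{Vidio}).
∂π/∂p_{Streamly} = 237 − 8p_{Streamly} + 3p_{Vidio} = 0 ⇒ p_{Streamly} = 29.625 + 0.375p_{Vidio}.
The game is symmetric, so in equilibrium p_{Vidio} = p_{Streamly}: the reaction function gives 0.625p_{Streamly} = 29.625, hence p_{Streamly} = 47.4.
q_{Streamly} = 193 − 4·47.4 + 3·47.4 = 145.6.
Profit = (47.4 − 11)·145.6 = 5299.84.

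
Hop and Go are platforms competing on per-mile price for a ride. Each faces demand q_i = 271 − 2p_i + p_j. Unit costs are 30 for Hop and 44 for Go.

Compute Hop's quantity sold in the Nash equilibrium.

Hop's profit: π = (p_{Hop} − 30)(271 − 2p_{Hop} + p_{Go}).
∂π/∂p_{Hop} = 331 − 4p_{Hop} + p_{Go} = 0 ⇒ p_{Hop} = 82.75 + 0.25p_{Go}.
Similarly p_{Go} = 89.75 + 0.25p_{Hop}.
Solving the two reaction functions simultaneously: (1 − (0.25)(0.25))p_{Hop} = 82.75 + 0.25·89.75, so 0.9375p_{Hop} = 105.1875 and p_{Hop} = 112.2.
Then p_{Go} = 89.75 + 0.25·112.2 = 117.8.
q_{Hop} = 271 − 2·112.2 + 117.8 = 164.4.

164.4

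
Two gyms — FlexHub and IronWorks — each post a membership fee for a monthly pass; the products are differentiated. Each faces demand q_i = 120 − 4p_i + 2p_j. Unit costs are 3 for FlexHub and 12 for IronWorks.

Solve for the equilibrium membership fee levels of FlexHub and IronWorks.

FlexHub's profit: π = (p_{FlexHub} − 3)(120 − 4p_{FlexHub} + 2p_{IronWorks}).
∂π/∂p_{FlexHub} = 132 − 8p_{FlexHub} + 2p_{IronWorks} = 0 ⇒ p_{FlexHub} = 16.5 + 0.25p_{IronWorks}.
Similarly p_{IronWorks} = 21 + 0.25p_{FlexHub}.
Solving the two reaction functions simultaneously: (1 − (0.25)(0.25))p_{FlexHub} = 16.5 + 0.25·21, so 0.9375p_{FlexHub} = 21.75 and p_{FlexHub} = 23.2.
Then p_{IronWorks} = 21 + 0.25·23.2 = 26.8.

23.2, 26.8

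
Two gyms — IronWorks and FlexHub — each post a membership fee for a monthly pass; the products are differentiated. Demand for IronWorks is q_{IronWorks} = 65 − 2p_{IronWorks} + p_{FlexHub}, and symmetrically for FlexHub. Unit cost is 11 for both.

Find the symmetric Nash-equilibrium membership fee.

29

IronWorks's profit: π = (p_{IronWorks} − 11)(65 − 2p_{IronWorks} + p_{FlexHub}).
∂π/∂p_{IronWorks} = 87 − 4p_{IronWorks} + p_{FlexHub} = 0 ⇒ p_{IronWorks} = 21.75 + 0.25p_{FlexHub}.
By symmetry p_{FlexHub} = p_{IronWorks}; substituting into the reaction function, 0.75p_{IronWorks} = 21.75 and p_{IronWorks} = 29.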